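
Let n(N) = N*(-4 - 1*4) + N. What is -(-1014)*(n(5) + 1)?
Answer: -34476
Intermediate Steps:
n(N) = -7*N (n(N) = N*(-4 - 4) + N = N*(-8) + N = -8*N + N = -7*N)
-(-1014)*(n(5) + 1) = -(-1014)*(-7*5 + 1) = -(-1014)*(-35 + 1) = -(-1014)*(-34) = -338*102 = -34476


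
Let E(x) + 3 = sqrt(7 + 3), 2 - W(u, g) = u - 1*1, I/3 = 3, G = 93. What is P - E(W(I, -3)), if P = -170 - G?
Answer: -260 - sqrt(10) ≈ -263.16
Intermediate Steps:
I = 9 (I = 3*3 = 9)
W(u, g) = 3 - u (W(u, g) = 2 - (u - 1*1) = 2 - (u - 1) = 2 - (-1 + u) = 2 + (1 - u) = 3 - u)
P = -263 (P = -170 - 1*93 = -170 - 93 = -263)
E(x) = -3 + sqrt(10) (E(x) = -3 + sqrt(7 + 3) = -3 + sqrt(10))
P - E(W(I, -3)) = -263 - (-3 + sqrt(10)) = -263 + (3 - sqrt(10)) = -260 - sqrt(10)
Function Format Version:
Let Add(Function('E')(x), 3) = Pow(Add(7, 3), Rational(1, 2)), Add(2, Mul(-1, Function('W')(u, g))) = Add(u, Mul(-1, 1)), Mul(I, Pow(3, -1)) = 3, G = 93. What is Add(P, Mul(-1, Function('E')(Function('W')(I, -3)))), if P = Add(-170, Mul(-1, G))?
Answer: Add(-260, Mul(-1, Pow(10, Rational(1, 2)))) ≈ -263.16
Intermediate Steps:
I = 9 (I = Mul(3, 3) = 9)
Function('W')(u, g) = Add(3, Mul(-1, u)) (Function('W')(u, g) = Add(2, Mul(-1, Add(u, Mul(-1, 1)))) = Add(2, Mul(-1, Add(u, -1))) = Add(2, Mul(-1, Add(-1, u))) = Add(2, Add(1, Mul(-1, u))) = Add(3, Mul(-1, u)))
P = -263 (P = Add(-170, Mul(-1, 93)) = Add(-170, -93) = -263)
Function('E')(x) = Add(-3, Pow(10, Rational(1, 2))) (Function('E')(x) = Add(-3, Pow(Add(7, 3), Rational(1, 2))) = Add(-3, Pow(10, Rational(1, 2))))
Add(P, Mul(-1, Function('E')(Function('W')(I, -3)))) = Add(-263, Mul(-1, Add(-3, Pow(10, Rational(1, 2))))) = Add(-263, Add(3, Mul(-1, Pow(10, Rational(1, 2))))) = Add(-260, Mul(-1, Pow(10, Rational(1, 2))))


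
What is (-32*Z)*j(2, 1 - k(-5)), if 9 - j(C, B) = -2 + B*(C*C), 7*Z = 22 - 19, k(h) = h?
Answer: 1248/7 ≈ 178.29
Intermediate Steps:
Z = 3/7 (Z = (22 - 19)/7 = (⅐)*3 = 3/7 ≈ 0.42857)
j(C, B) = 11 - B*C² (j(C, B) = 9 - (-2 + B*(C*C)) = 9 - (-2 + B*C²) = 9 + (2 - B*C²) = 11 - B*C²)
(-32*Z)*j(2, 1 - k(-5)) = (-32*3/7)*(11 - 1*(1 - 1*(-5))*2²) = -96*(11 - 1*(1 + 5)*4)/7 = -96*(11 - 1*6*4)/7 = -96*(11 - 24)/7 = -96/7*(-13) = 1248/7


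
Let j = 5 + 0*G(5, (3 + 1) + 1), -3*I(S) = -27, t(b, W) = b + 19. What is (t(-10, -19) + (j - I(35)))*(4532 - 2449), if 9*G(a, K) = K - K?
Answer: 10415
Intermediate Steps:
t(b, W) = 19 + b
I(S) = 9 (I(S) = -⅓*(-27) = 9)
G(a, K) = 0 (G(a, K) = (K - K)/9 = (⅑)*0 = 0)
j = 5 (j = 5 + 0*0 = 5 + 0 = 5)
(t(-10, -19) + (j - I(35)))*(4532 - 2449) = ((19 - 10) + (5 - 1*9))*(4532 - 2449) = (9 + (5 - 9))*2083 = (9 - 4)*2083 = 5*2083 = 10415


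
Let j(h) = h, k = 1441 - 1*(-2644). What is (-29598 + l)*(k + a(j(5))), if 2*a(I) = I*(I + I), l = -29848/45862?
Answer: -2789566580820/22931 ≈ -1.2165e+8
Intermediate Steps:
k = 4085 (k = 1441 + 2644 = 4085)
l = -14924/22931 (l = -29848*1/45862 = -14924/22931 ≈ -0.65082)
a(I) = I**2 (a(I) = (I*(I + I))/2 = (I*(2*I))/2 = (2*I**2)/2 = I**2)
(-29598 + l)*(k + a(j(5))) = (-29598 - 14924/22931)*(4085 + 5**2) = -678726662*(4085 + 25)/22931 = -678726662/22931*4110 = -2789566580820/22931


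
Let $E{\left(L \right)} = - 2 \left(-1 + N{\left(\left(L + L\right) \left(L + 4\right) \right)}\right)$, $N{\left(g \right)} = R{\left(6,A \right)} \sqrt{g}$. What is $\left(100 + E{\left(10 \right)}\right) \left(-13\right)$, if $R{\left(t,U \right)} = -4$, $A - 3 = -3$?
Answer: $-1326 - 208 \sqrt{70} \approx -3066.3$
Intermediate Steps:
$A = 0$ ($A = 3 - 3 = 0$)
$N{\left(g \right)} = - 4 \sqrt{g}$
$E{\left(L \right)} = 2 + 8 \sqrt{2} \sqrt{L \left(4 + L\right)}$ ($E{\left(L \right)} = - 2 \left(-1 - 4 \sqrt{\left(L + L\right) \left(L + 4\right)}\right) = - 2 \left(-1 - 4 \sqrt{2 L \left(4 + L\right)}\right) = - 2 \left(-1 - 4 \sqrt{2} \sqrt{L \left(4 + L\right)}\right) = 2 + 8 \sqrt{2} \sqrt{L \left(4 + L\right)}$)
$\left(100 + E{\left(10 \right)}\right) \left(-13\right) = \left(100 + \left(2 + 8 \sqrt{2} \sqrt{10 \left(4 + 10\right)}\right)\right) \left(-13\right) = \left(100 + \left(2 + 8 \sqrt{2} \sqrt{10 \cdot 14}\right)\right) \left(-13\right) = \left(100 + \left(2 + 8 \sqrt{2} \sqrt{140}\right)\right) \left(-13\right) = \left(100 + \left(2 + 8 \sqrt{2} \cdot 2 \sqrt{35}\right)\right) \left(-13\right) = \left(100 + \left(2 + 16 \sqrt{70}\right)\right) \left(-13\right) = \left(102 + 16 \sqrt{70}\right) \left(-13\right) = -1326 - 208 \sqrt{70}$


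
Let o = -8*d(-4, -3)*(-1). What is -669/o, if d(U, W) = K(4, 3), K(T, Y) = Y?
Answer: -223/8 ≈ -27.875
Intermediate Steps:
d(U, W) = 3
o = 24 (o = -8*3*(-1) = -24*(-1) = 24)
-669/o = -669/24 = -669*1/24 = -223/8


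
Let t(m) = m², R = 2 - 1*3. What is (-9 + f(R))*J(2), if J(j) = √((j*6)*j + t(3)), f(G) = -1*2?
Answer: -11*√33 ≈ -63.190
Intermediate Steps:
R = -1 (R = 2 - 3 = -1)
f(G) = -2
J(j) = √(9 + 6*j²) (J(j) = √((j*6)*j + 3²) = √((6*j)*j + 9) = √(6*j² + 9) = √(9 + 6*j²))
(-9 + f(R))*J(2) = (-9 - 2)*√(9 + 6*2²) = -11*√(9 + 6*4) = -11*√(9 + 24) = -11*√33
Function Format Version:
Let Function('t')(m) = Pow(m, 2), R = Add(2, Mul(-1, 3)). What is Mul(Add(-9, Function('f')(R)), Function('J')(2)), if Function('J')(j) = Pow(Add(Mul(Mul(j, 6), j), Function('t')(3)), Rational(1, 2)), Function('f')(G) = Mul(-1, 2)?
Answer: Mul(-11, Pow(33, Rational(1, 2))) ≈ -63.190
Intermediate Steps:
R = -1 (R = Add(2, -3) = -1)
Function('f')(G) = -2
Function('J')(j) = Pow(Add(9, Mul(6, Pow(j, 2))), Rational(1, 2)) (Function('J')(j) = Pow(Add(Mul(Mul(j, 6), j), Pow(3, 2)), Rational(1, 2)) = Pow(Add(Mul(Mul(6, j), j), 9), Rational(1, 2)) = Pow(Add(Mul(6, Pow(j, 2)), 9), Rational(1, 2)) = Pow(Add(9, Mul(6, Pow(j, 2))), Rational(1, 2)))
Mul(Add(-9, Function('f')(R)), Function('J')(2)) = Mul(Add(-9, -2), Pow(Add(9, Mul(6, Pow(2, 2))), Rational(1, 2))) = Mul(-11, Pow(Add(9, Mul(6, 4)), Rational(1, 2))) = Mul(-11, Pow(Add(9, 24), Rational(1, 2))) = Mul(-11, Pow(33, Rational(1, 2)))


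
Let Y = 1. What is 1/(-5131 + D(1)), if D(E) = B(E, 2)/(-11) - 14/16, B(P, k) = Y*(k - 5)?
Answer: -88/451581 ≈ -0.00019487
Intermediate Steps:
B(P, k) = -5 + k (B(P, k) = 1*(k - 5) = 1*(-5 + k) = -5 + k)
D(E) = -53/88 (D(E) = (-5 + 2)/(-11) - 14/16 = -3*(-1/11) - 14*1/16 = 3/11 - 7/8 = -53/88)
1/(-5131 + D(1)) = 1/(-5131 - 53/88) = 1/(-451581/88) = -88/451581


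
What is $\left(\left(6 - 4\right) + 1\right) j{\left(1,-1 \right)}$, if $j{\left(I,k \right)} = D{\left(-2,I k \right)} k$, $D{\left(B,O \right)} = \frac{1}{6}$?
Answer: $- \frac{1}{2} \approx -0.5$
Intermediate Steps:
$D{\left(B,O \right)} = \frac{1}{6}$
$j{\left(I,k \right)} = \frac{k}{6}$
$\left(\left(6 - 4\right) + 1\right) j{\left(1,-1 \right)} = \left(\left(6 - 4\right) + 1\right) \frac{1}{6} \left(-1\right) = \left(2 + 1\right) \left(- \frac{1}{6}\right) = 3 \left(- \frac{1}{6}\right) = - \frac{1}{2}$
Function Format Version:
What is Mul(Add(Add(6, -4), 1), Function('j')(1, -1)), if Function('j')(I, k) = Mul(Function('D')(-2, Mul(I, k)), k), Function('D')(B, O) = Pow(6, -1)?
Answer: Rational(-1, 2) ≈ -0.50000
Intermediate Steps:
Function('D')(B, O) = Rational(1, 6)
Function('j')(I, k) = Mul(Rational(1, 6), k)
Mul(Add(Add(6, -4), 1), Function('j')(1, -1)) = Mul(Add(Add(6, -4), 1), Mul(Rational(1, 6), -1)) = Mul(Add(2, 1), Rational(-1, 6)) = Mul(3, Rational(-1, 6)) = Rational(-1, 2)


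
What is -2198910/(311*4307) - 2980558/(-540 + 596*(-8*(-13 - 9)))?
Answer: -301561310009/9984461558 ≈ -30.203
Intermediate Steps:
-2198910/(311*4307) - 2980558/(-540 + 596*(-8*(-13 - 9))) = -2198910/1339477 - 2980558/(-540 + 596*(-8*(-22))) = -2198910*1/1339477 - 2980558/(-540 + 596*176) = -2198910/1339477 - 2980558/(-540 + 104896) = -2198910/1339477 - 2980558/104356 = -2198910/1339477 - 2980558*1/104356 = -2198910/1339477 - 212897/7454 = -301561310009/9984461558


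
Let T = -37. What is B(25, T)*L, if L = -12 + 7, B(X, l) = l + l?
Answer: 370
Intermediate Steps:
B(X, l) = 2*l
L = -5
B(25, T)*L = (2*(-37))*(-5) = -74*(-5) = 370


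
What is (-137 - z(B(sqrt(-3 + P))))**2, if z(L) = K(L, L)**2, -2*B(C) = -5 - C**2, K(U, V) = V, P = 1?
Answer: 310249/16 ≈ 19391.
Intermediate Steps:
B(C) = 5/2 + C**2/2 (B(C) = -(-5 - C**2)/2 = 5/2 + C**2/2)
z(L) = L**2
(-137 - z(B(sqrt(-3 + P))))**2 = (-137 - (5/2 + (sqrt(-3 + 1))**2/2)**2)**2 = (-137 - (5/2 + (sqrt(-2))**2/2)**2)**2 = (-137 - (5/2 + (I*sqrt(2))**2/2)**2)**2 = (-137 - (5/2 + (1/2)*(-2))**2)**2 = (-137 - (5/2 - 1)**2)**2 = (-137 - (3/2)**2)**2 = (-137 - 1*9/4)**2 = (-137 - 9/4)**2 = (-557/4)**2 = 310249/16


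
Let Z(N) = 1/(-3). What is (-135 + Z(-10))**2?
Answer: 164836/9 ≈ 18315.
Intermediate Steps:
Z(N) = -1/3
(-135 + Z(-10))**2 = (-135 - 1/3)**2 = (-406/3)**2 = 164836/9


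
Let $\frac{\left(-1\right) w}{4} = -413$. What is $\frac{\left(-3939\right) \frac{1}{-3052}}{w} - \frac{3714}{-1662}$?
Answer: $\frac{3122029679}{1396607408} \approx 2.2354$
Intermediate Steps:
$w = 1652$ ($w = \left(-4\right) \left(-413\right) = 1652$)
$\frac{\left(-3939\right) \frac{1}{-3052}}{w} - \frac{3714}{-1662} = \frac{\left(-3939\right) \frac{1}{-3052}}{1652} - \frac{3714}{-1662} = \left(-3939\right) \left(- \frac{1}{3052}\right) \frac{1}{1652} - - \frac{619}{277} = \frac{3939}{3052} \cdot \frac{1}{1652} + \frac{619}{277} = \frac{3939}{5041904} + \frac{619}{277} = \frac{3122029679}{1396607408}$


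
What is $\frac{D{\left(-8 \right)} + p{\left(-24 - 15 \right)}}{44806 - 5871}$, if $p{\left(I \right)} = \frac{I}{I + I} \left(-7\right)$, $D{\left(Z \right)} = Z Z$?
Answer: $\frac{121}{77870} \approx 0.0015539$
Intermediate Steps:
$D{\left(Z \right)} = Z^{2}$
$p{\left(I \right)} = - \frac{7}{2}$ ($p{\left(I \right)} = \frac{I}{2 I} \left(-7\right) = \frac{1}{2 I} I \left(-7\right) = \frac{1}{2} \left(-7\right) = - \frac{7}{2}$)
$\frac{D{\left(-8 \right)} + p{\left(-24 - 15 \right)}}{44806 - 5871} = \frac{\left(-8\right)^{2} - \frac{7}{2}}{44806 - 5871} = \frac{64 - \frac{7}{2}}{38935} = \frac{121}{2} \cdot \frac{1}{38935} = \frac{121}{77870}$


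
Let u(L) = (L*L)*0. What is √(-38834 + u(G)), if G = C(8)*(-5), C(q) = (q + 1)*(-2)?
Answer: I*√38834 ≈ 197.06*I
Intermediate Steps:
C(q) = -2 - 2*q (C(q) = (1 + q)*(-2) = -2 - 2*q)
G = 90 (G = (-2 - 2*8)*(-5) = (-2 - 16)*(-5) = -18*(-5) = 90)
u(L) = 0 (u(L) = L²*0 = 0)
√(-38834 + u(G)) = √(-38834 + 0) = √(-38834) = I*√38834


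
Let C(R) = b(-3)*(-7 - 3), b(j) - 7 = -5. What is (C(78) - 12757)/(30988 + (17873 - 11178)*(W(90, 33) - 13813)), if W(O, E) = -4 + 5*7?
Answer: 12777/92239502 ≈ 0.00013852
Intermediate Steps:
W(O, E) = 31 (W(O, E) = -4 + 35 = 31)
b(j) = 2 (b(j) = 7 - 5 = 2)
C(R) = -20 (C(R) = 2*(-7 - 3) = 2*(-10) = -20)
(C(78) - 12757)/(30988 + (17873 - 11178)*(W(90, 33) - 13813)) = (-20 - 12757)/(30988 + (17873 - 11178)*(31 - 13813)) = -12777/(30988 + 6695*(-13782)) = -12777/(30988 - 92270490) = -12777/(-92239502) = -12777*(-1/92239502) = 12777/92239502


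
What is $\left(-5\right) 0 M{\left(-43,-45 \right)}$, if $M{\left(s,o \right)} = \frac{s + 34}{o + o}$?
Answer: $0$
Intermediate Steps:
$M{\left(s,o \right)} = \frac{34 + s}{2 o}$
$\left(-5\right) 0 M{\left(-43,-45 \right)} = \left(-5\right) 0 \frac{34 - 43}{2 \left(-45\right)} = 0 \cdot \frac{1}{2} \left(- \frac{1}{45}\right) \left(-9\right) = 0 \cdot \frac{1}{10} = 0$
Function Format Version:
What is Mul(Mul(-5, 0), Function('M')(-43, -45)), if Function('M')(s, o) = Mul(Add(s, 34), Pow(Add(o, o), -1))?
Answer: 0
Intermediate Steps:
Function('M')(s, o) = Mul(Rational(1, 2), Pow(o, -1), Add(34, s)) (Function('M')(s, o) = Mul(Add(34, s), Pow(Mul(2, o), -1)) = Mul(Add(34, s), Mul(Rational(1, 2), Pow(o, -1))) = Mul(Rational(1, 2), Pow(o, -1), Add(34, s)))
Mul(Mul(-5, 0), Function('M')(-43, -45)) = Mul(Mul(-5, 0), Mul(Rational(1, 2), Pow(-45, -1), Add(34, -43))) = Mul(0, Mul(Rational(1, 2), Rational(-1, 45), -9)) = Mul(0, Rational(1, 10)) = 0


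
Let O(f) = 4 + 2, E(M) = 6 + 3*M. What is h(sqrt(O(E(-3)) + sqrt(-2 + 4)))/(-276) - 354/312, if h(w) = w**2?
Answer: -1383/1196 - sqrt(2)/276 ≈ -1.1615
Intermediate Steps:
O(f) = 6
h(sqrt(O(E(-3)) + sqrt(-2 + 4)))/(-276) - 354/312 = (sqrt(6 + sqrt(-2 + 4)))**2/(-276) - 354/312 = (sqrt(6 + sqrt(2)))**2*(-1/276) - 354*1/312 = (6 + sqrt(2))*(-1/276) - 59/52 = (-1/46 - sqrt(2)/276) - 59/52 = -1383/1196 - sqrt(2)/276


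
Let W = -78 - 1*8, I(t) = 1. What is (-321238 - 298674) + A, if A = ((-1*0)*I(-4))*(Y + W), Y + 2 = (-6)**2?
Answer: -619912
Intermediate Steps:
W = -86 (W = -78 - 8 = -86)
Y = 34 (Y = -2 + (-6)**2 = -2 + 36 = 34)
A = 0 (A = (-1*0*1)*(34 - 86) = (0*1)*(-52) = 0*(-52) = 0)
(-321238 - 298674) + A = (-321238 - 298674) + 0 = -619912 + 0 = -619912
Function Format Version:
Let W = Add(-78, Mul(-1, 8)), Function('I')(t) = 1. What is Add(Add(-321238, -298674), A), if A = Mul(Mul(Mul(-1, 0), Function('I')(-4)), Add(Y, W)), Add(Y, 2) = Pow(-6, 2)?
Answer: -619912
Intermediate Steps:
W = -86 (W = Add(-78, -8) = -86)
Y = 34 (Y = Add(-2, Pow(-6, 2)) = Add(-2, 36) = 34)
A = 0 (A = Mul(Mul(Mul(-1, 0), 1), Add(34, -86)) = Mul(Mul(0, 1), -52) = Mul(0, -52) = 0)
Add(Add(-321238, -298674), A) = Add(Add(-321238, -298674), 0) = Add(-619912, 0) = -619912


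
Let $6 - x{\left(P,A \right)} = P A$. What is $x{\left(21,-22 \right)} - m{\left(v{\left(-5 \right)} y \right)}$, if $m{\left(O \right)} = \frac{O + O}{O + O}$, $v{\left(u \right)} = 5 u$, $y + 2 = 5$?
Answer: $467$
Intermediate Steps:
$y = 3$ ($y = -2 + 5 = 3$)
$x{\left(P,A \right)} = 6 - A P$ ($x{\left(P,A \right)} = 6 - P A = 6 - A P$)
$m{\left(O \right)} = 1$ ($m{\left(O \right)} = \frac{2 O}{2 O} = 2 O \frac{1}{2 O} = 1$)
$x{\left(21,-22 \right)} - m{\left(v{\left(-5 \right)} y \right)} = \left(6 - \left(-22\right) 21\right) - 1 = \left(6 + 462\right) - 1 = 468 - 1 = 467$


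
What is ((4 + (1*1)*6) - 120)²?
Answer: 12100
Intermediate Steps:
((4 + (1*1)*6) - 120)² = ((4 + 1*6) - 120)² = ((4 + 6) - 120)² = (10 - 120)² = (-110)² = 12100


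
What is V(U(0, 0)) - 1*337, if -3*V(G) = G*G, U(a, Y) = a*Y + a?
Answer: -337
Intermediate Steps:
U(a, Y) = a + Y*a (U(a, Y) = Y*a + a = a + Y*a)
V(G) = -G²/3 (V(G) = -G*G/3 = -G²/3)
V(U(0, 0)) - 1*337 = -(0*(1 + 0))²/3 - 1*337 = -(0*1)²/3 - 337 = -⅓*0² - 337 = -⅓*0 - 337 = 0 - 337 = -337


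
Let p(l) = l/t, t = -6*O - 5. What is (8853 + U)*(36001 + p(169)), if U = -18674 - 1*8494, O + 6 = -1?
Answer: -659441970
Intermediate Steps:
O = -7 (O = -6 - 1 = -7)
U = -27168 (U = -18674 - 8494 = -27168)
t = 37 (t = -6*(-7) - 5 = 42 - 5 = 37)
p(l) = l/37
(8853 + U)*(36001 + p(169)) = (8853 - 27168)*(36001 + (1/37)*169) = -18315*(36001 + 169/37) = -18315*1332206/37 = -659441970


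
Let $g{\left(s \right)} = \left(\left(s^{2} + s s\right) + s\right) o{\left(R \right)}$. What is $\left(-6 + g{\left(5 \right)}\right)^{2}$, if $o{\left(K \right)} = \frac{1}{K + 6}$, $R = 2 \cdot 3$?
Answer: $\frac{289}{144} \approx 2.0069$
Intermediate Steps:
$R = 6$
$o{\left(K \right)} = \frac{1}{6 + K}$
$g{\left(s \right)} = \frac{s^{2}}{6} + \frac{s}{12}$ ($g{\left(s \right)} = \frac{\left(s^{2} + s s\right) + s}{6 + 6} = \frac{\left(s^{2} + s^{2}\right) + s}{12} = \left(2 s^{2} + s\right) \frac{1}{12} = \left(s + 2 s^{2}\right) \frac{1}{12} = \frac{s^{2}}{6} + \frac{s}{12}$)
$\left(-6 + g{\left(5 \right)}\right)^{2} = \left(-6 + \frac{1}{12} \cdot 5 \left(1 + 2 \cdot 5\right)\right)^{2} = \left(-6 + \frac{1}{12} \cdot 5 \left(1 + 10\right)\right)^{2} = \left(-6 + \frac{1}{12} \cdot 5 \cdot 11\right)^{2} = \left(-6 + \frac{55}{12}\right)^{2} = \left(- \frac{17}{12}\right)^{2} = \frac{289}{144}$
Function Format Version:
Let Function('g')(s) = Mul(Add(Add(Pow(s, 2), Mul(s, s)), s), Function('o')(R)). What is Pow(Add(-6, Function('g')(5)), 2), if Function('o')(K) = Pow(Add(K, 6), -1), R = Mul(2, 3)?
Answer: Rational(289, 144) ≈ 2.0069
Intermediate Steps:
R = 6
Function('o')(K) = Pow(Add(6, K), -1)
Function('g')(s) = Add(Mul(Rational(1, 6), Pow(s, 2)), Mul(Rational(1, 12), s)) (Function('g')(s) = Mul(Add(Add(Pow(s, 2), Mul(s, s)), s), Pow(Add(6, 6), -1)) = Mul(Add(Add(Pow(s, 2), Pow(s, 2)), s), Pow(12, -1)) = Mul(Add(Mul(2, Pow(s, 2)), s), Rational(1, 12)) = Mul(Add(s, Mul(2, Pow(s, 2))), Rational(1, 12)) = Add(Mul(Rational(1, 6), Pow(s, 2)), Mul(Rational(1, 12), s)))
Pow(Add(-6, Function('g')(5)), 2) = Pow(Add(-6, Mul(Rational(1, 12), 5, Add(1, Mul(2, 5)))), 2) = Pow(Add(-6, Mul(Rational(1, 12), 5, Add(1, 10))), 2) = Pow(Add(-6, Mul(Rational(1, 12), 5, 11)), 2) = Pow(Add(-6, Rational(55, 12)), 2) = Pow(Rational(-17, 12), 2) = Rational(289, 144)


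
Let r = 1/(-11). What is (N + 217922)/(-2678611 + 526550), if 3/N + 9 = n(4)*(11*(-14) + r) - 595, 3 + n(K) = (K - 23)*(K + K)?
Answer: -55805683715/551101932941 ≈ -0.10126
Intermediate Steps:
r = -1/11 ≈ -0.090909
n(K) = -3 + 2*K*(-23 + K) (n(K) = -3 + (K - 23)*(K + K) = -3 + (-23 + K)*(2*K) = -3 + 2*K*(-23 + K))
N = 33/256081 (N = 3/(-9 + ((-3 - 46*4 + 2*4²)*(11*(-14) - 1/11) - 595)) = 3/(-9 + ((-3 - 184 + 2*16)*(-154 - 1/11) - 595)) = 3/(-9 + ((-3 - 184 + 32)*(-1695/11) - 595)) = 3/(-9 + (-155*(-1695/11) - 595)) = 3/(-9 + (262725/11 - 595)) = 3/(-9 + 256180/11) = 3/(256081/11) = 3*(11/256081) = 33/256081 ≈ 0.00012887)
(N + 217922)/(-2678611 + 526550) = (33/256081 + 217922)/(-2678611 + 526550) = (55805683715/256081)/(-2152061) = (55805683715/256081)*(-1/2152061) = -55805683715/551101932941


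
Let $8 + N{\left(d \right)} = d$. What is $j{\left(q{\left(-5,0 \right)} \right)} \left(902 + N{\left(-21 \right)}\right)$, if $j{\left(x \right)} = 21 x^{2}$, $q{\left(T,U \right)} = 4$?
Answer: $293328$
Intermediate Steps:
$N{\left(d \right)} = -8 + d$
$j{\left(q{\left(-5,0 \right)} \right)} \left(902 + N{\left(-21 \right)}\right) = 21 \cdot 4^{2} \left(902 - 29\right) = 21 \cdot 16 \left(902 - 29\right) = 336 \cdot 873 = 293328$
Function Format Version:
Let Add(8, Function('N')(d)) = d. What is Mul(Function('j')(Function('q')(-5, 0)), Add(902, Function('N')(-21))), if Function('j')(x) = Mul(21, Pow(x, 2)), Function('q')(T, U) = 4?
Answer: 293328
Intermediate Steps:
Function('N')(d) = Add(-8, d)
Mul(Function('j')(Function('q')(-5, 0)), Add(902, Function('N')(-21))) = Mul(Mul(21, Pow(4, 2)), Add(902, Add(-8, -21))) = Mul(Mul(21, 16), Add(902, -29)) = Mul(336, 873) = 293328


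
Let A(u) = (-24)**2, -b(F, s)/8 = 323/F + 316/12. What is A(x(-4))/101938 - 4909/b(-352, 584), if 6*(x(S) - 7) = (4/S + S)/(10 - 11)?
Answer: 33035030004/1367956991 ≈ 24.149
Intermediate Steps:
x(S) = 7 - 2/(3*S) - S/6 (x(S) = 7 + ((4/S + S)/(10 - 11))/6 = 7 + ((S + 4/S)/(-1))/6 = 7 + ((S + 4/S)*(-1))/6 = 7 + (-S - 4/S)/6 = 7 + (-2/(3*S) - S/6) = 7 - 2/(3*S) - S/6)
b(F, s) = -632/3 - 2584/F (b(F, s) = -8*(323/F + 316/12) = -8*(323/F + 316*(1/12)) = -8*(323/F + 79/3) = -8*(79/3 + 323/F) = -632/3 - 2584/F)
A(u) = 576
A(x(-4))/101938 - 4909/b(-352, 584) = 576/101938 - 4909/(-632/3 - 2584/(-352)) = 576*(1/101938) - 4909/(-632/3 - 2584*(-1/352)) = 288/50969 - 4909/(-632/3 + 323/44) = 288/50969 - 4909/(-26839/132) = 288/50969 - 4909*(-132/26839) = 288/50969 + 647988/26839 = 33035030004/1367956991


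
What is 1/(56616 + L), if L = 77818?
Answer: 1/134434 ≈ 7.4386e-6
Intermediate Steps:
1/(56616 + L) = 1/(56616 + 77818) = 1/134434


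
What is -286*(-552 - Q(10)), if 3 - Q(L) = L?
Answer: 155870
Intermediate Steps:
Q(L) = 3 - L
-286*(-552 - Q(10)) = -286*(-552 - (3 - 1*10)) = -286*(-552 - (3 - 10)) = -286*(-552 - 1*(-7)) = -286*(-552 + 7) = -286*(-545) = 155870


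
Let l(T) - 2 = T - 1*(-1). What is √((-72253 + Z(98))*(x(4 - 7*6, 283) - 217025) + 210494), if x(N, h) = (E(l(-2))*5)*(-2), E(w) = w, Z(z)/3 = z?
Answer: √15617832059 ≈ 1.2497e+5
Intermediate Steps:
l(T) = 3 + T (l(T) = 2 + (T - 1*(-1)) = 2 + (T + 1) = 2 + (1 + T) = 3 + T)
Z(z) = 3*z
x(N, h) = -10 (x(N, h) = ((3 - 2)*5)*(-2) = (1*5)*(-2) = 5*(-2) = -10)
√((-72253 + Z(98))*(x(4 - 7*6, 283) - 217025) + 210494) = √((-72253 + 3*98)*(-10 - 217025) + 210494) = √((-72253 + 294)*(-217035) + 210494) = √(-71959*(-217035) + 210494) = √(15617621565 + 210494) = √15617832059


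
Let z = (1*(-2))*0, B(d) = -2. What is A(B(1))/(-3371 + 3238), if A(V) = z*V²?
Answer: 0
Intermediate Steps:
z = 0 (z = -2*0 = 0)
A(V) = 0 (A(V) = 0*V² = 0)
A(B(1))/(-3371 + 3238) = 0/(-3371 + 3238) = 0/(-133) = 0*(-1/133) = 0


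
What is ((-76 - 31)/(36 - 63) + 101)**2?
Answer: 8031556/729 ≈ 11017.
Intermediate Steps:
((-76 - 31)/(36 - 63) + 101)**2 = (-107/(-27) + 101)**2 = (-107*(-1/27) + 101)**2 = (107/27 + 101)**2 = (2834/27)**2 = 8031556/729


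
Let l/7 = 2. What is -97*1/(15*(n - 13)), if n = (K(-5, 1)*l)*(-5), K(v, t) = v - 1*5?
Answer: -97/10305 ≈ -0.0094129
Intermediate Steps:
l = 14 (l = 7*2 = 14)
K(v, t) = -5 + v (K(v, t) = v - 5 = -5 + v)
n = 700 (n = ((-5 - 5)*14)*(-5) = -10*14*(-5) = -140*(-5) = 700)
-97*1/(15*(n - 13)) = -97*1/(15*(700 - 13)) = -97/(15*687) = -97/10305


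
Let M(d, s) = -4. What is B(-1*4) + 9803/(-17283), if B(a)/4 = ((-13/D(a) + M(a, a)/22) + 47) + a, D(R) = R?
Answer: 34924808/190113 ≈ 183.71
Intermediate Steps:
B(a) = 2060/11 - 52/a + 4*a (B(a) = 4*(((-13/a - 4/22) + 47) + a) = 4*(((-13/a - 4*1/22) + 47) + a) = 4*(((-13/a - 2/11) + 47) + a) = 4*(((-2/11 - 13/a) + 47) + a) = 4*((515/11 - 13/a) + a) = 4*(515/11 + a - 13/a) = 2060/11 - 52/a + 4*a)
B(-1*4) + 9803/(-17283) = (2060/11 - 52/((-1*4)) + 4*(-1*4)) + 9803/(-17283) = (2060/11 - 52/(-4) + 4*(-4)) + 9803*(-1/17283) = (2060/11 - 52*(-¼) - 16) - 9803/17283 = (2060/11 + 13 - 16) - 9803/17283 = 2027/11 - 9803/17283 = 34924808/190113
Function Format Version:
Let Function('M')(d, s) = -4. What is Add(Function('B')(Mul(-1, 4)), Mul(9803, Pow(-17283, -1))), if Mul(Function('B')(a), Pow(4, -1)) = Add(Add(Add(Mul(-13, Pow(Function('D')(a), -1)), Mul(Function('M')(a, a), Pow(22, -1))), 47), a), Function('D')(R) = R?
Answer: Rational(34924808, 190113) ≈ 183.71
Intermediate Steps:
Function('B')(a) = Add(Rational(2060, 11), Mul(-52, Pow(a, -1)), Mul(4, a)) (Function('B')(a) = Mul(4, Add(Add(Add(Mul(-13, Pow(a, -1)), Mul(-4, Pow(22, -1))), 47), a)) = Mul(4, Add(Add(Add(Mul(-13, Pow(a, -1)), Mul(-4, Rational(1, 22))), 47), a)) = Mul(4, Add(Add(Add(Mul(-13, Pow(a, -1)), Rational(-2, 11)), 47), a)) = Mul(4, Add(Add(Add(Rational(-2, 11), Mul(-13, Pow(a, -1))), 47), a)) = Mul(4, Add(Add(Rational(515, 11), Mul(-13, Pow(a, -1))), a)) = Mul(4, Add(Rational(515, 11), a, Mul(-13, Pow(a, -1)))) = Add(Rational(2060, 11), Mul(-52, Pow(a, -1)), Mul(4, a)))
Add(Function('B')(Mul(-1, 4)), Mul(9803, Pow(-17283, -1))) = Add(Add(Rational(2060, 11), Mul(-52, Pow(Mul(-1, 4), -1)), Mul(4, Mul(-1, 4))), Mul(9803, Pow(-17283, -1))) = Add(Add(Rational(2060, 11), Mul(-52, Pow(-4, -1)), Mul(4, -4)), Mul(9803, Rational(-1, 17283))) = Add(Add(Rational(2060, 11), Mul(-52, Rational(-1, 4)), -16), Rational(-9803, 17283)) = Add(Add(Rational(2060, 11), 13, -16), Rational(-9803, 17283)) = Add(Rational(2027, 11), Rational(-9803, 17283)) = Rational(34924808, 190113)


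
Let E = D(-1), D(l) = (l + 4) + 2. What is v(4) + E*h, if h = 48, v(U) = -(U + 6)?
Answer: 230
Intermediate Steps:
D(l) = 6 + l (D(l) = (4 + l) + 2 = 6 + l)
v(U) = -6 - U (v(U) = -(6 + U) = -6 - U)
E = 5 (E = 6 - 1 = 5)
v(4) + E*h = (-6 - 1*4) + 5*48 = (-6 - 4) + 240 = -10 + 240 = 230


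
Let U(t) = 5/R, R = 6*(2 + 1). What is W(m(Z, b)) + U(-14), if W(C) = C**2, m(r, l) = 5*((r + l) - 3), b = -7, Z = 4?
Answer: 16205/18 ≈ 900.28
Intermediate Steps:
R = 18 (R = 6*3 = 18)
m(r, l) = -15 + 5*l + 5*r (m(r, l) = 5*((l + r) - 3) = 5*(-3 + l + r) = -15 + 5*l + 5*r)
U(t) = 5/18
W(m(Z, b)) + U(-14) = (-15 + 5*(-7) + 5*4)**2 + 5/18 = (-15 - 35 + 20)**2 + 5/18 = (-30)**2 + 5/18 = 900 + 5/18 = 16205/18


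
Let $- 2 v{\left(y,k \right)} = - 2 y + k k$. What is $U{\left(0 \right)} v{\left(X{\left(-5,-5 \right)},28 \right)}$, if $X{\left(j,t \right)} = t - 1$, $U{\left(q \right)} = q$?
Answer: $0$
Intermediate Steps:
$X{\left(j,t \right)} = -1 + t$
$v{\left(y,k \right)} = y - \frac{k^{2}}{2}$ ($v{\left(y,k \right)} = - \frac{- 2 y + k k}{2} = - \frac{- 2 y + k^{2}}{2} = - \frac{k^{2} - 2 y}{2} = y - \frac{k^{2}}{2}$)
$U{\left(0 \right)} v{\left(X{\left(-5,-5 \right)},28 \right)} = 0 \left(\left(-1 - 5\right) - \frac{28^{2}}{2}\right) = 0 \left(-6 - 392\right) = 0 \left(-398\right) = 0$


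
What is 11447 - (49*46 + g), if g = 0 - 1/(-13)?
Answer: 119508/13 ≈ 9192.9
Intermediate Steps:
g = 1/13 (g = 0 - 1*(-1/13) = 0 + 1/13 = 1/13 ≈ 0.076923)
11447 - (49*46 + g) = 11447 - (49*46 + 1/13) = 11447 - (2254 + 1/13) = 11447 - 1*29303/13 = 11447 - 29303/13 = 119508/13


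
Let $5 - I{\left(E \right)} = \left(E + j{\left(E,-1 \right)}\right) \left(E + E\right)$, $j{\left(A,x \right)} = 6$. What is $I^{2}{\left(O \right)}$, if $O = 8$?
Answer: $47961$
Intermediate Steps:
$I{\left(E \right)} = 5 - 2 E \left(6 + E\right)$ ($I{\left(E \right)} = 5 - \left(E + 6\right) \left(E + E\right) = 5 - \left(6 + E\right) 2 E = 5 - 2 E \left(6 + E\right)$)
$I^{2}{\left(O \right)} = \left(5 - 96 - 2 \cdot 8^{2}\right)^{2} = \left(5 - 96 - 128\right)^{2} = \left(-219\right)^{2} = 47961$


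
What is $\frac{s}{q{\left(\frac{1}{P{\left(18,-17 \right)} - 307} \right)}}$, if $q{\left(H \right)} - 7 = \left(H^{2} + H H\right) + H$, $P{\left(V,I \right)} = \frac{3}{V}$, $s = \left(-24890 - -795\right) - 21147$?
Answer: $- \frac{153337851002}{23713993} \approx -6466.1$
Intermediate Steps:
$s = -45242$ ($s = \left(-24890 + 795\right) - 21147 = -24095 - 21147 = -45242$)
$q{\left(H \right)} = 7 + H + 2 H^{2}$ ($q{\left(H \right)} = 7 + \left(\left(H^{2} + H H\right) + H\right) = 7 + \left(\left(H^{2} + H^{2}\right) + H\right) = 7 + \left(2 H^{2} + H\right) = 7 + \left(H + 2 H^{2}\right) = 7 + H + 2 H^{2}$)
$\frac{s}{q{\left(\frac{1}{P{\left(18,-17 \right)} - 307} \right)}} = - \frac{45242}{7 + \frac{1}{\frac{3}{18} - 307} + 2 \left(\frac{1}{\frac{3}{18} - 307}\right)^{2}} = - \frac{45242}{7 + \frac{1}{3 \cdot \frac{1}{18} - 307} + 2 \left(\frac{1}{3 \cdot \frac{1}{18} - 307}\right)^{2}} = - \frac{45242}{7 + \frac{1}{\frac{1}{6} - 307} + 2 \left(\frac{1}{\frac{1}{6} - 307}\right)^{2}} = - \frac{45242}{7 + \frac{1}{- \frac{1841}{6}} + 2 \left(\frac{1}{- \frac{1841}{6}}\right)^{2}} = - \frac{45242}{7 - \frac{6}{1841} + 2 \left(- \frac{6}{1841}\right)^{2}} = - \frac{45242}{7 - \frac{6}{1841} + 2 \cdot \frac{36}{3389281}} = - \frac{45242}{7 - \frac{6}{1841} + \frac{72}{3389281}} = - \frac{45242}{\frac{23713993}{3389281}} = \left(-45242\right) \frac{3389281}{23713993} = - \frac{153337851002}{23713993}$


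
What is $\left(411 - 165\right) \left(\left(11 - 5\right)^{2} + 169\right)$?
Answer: $50430$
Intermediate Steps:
$\left(411 - 165\right) \left(\left(11 - 5\right)^{2} + 169\right) = 246 \left(6^{2} + 169\right) = 246 \left(36 + 169\right) = 246 \cdot 205 = 50430$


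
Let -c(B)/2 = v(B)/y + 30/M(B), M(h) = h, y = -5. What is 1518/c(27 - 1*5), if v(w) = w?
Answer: 41745/167 ≈ 249.97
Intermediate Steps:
c(B) = -60/B + 2*B/5 (c(B) = -2*(B/(-5) + 30/B) = -2*(B*(-⅕) + 30/B) = -2*(-B/5 + 30/B) = -2*(30/B - B/5) = -60/B + 2*B/5)
1518/c(27 - 1*5) = 1518/(-60/(27 - 1*5) + 2*(27 - 1*5)/5) = 1518/(-60/(27 - 5) + 2*(27 - 5)/5) = 1518/(-60/22 + (⅖)*22) = 1518/(-60*1/22 + 44/5) = 1518/(-30/11 + 44/5) = 1518/(334/55) = 1518*(55/334) = 41745/167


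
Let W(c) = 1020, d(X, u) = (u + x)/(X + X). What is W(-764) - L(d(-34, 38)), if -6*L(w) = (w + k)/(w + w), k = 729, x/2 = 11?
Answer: 28537/30 ≈ 951.23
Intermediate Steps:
x = 22 (x = 2*11 = 22)
d(X, u) = (22 + u)/(2*X) (d(X, u) = (u + 22)/(X + X) = (22 + u)/((2*X)) = (22 + u)*(1/(2*X)) = (22 + u)/(2*X))
L(w) = -(729 + w)/(12*w) (L(w) = -(w + 729)/(6*(w + w)) = -(729 + w)/(6*(2*w)) = -(729 + w)*1/(2*w)/6 = -(729 + w)/(12*w))
W(-764) - L(d(-34, 38)) = 1020 - (-729 - (22 + 38)/(2*(-34)))/(12*((½)*(22 + 38)/(-34))) = 1020 - (-729 - (-1)*60/(2*34))/(12*((½)*(-1/34)*60)) = 1020 - (-729 - 1*(-15/17))/(12*(-15/17)) = 1020 - (-17)*(-729 + 15/17)/(12*15) = 1020 - (-17)*(-12378)/(12*15*17) = 1020 - 1*2063/30 = 1020 - 2063/30 = 28537/30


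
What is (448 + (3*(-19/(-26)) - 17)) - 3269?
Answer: -73731/26 ≈ -2835.8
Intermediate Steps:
(448 + (3*(-19/(-26)) - 17)) - 3269 = (448 + (3*(-19*(-1/26)) - 17)) - 3269 = (448 + (3*(19/26) - 17)) - 3269 = (448 + (57/26 - 17)) - 3269 = (448 - 385/26) - 3269 = 11263/26 - 3269 = -73731/26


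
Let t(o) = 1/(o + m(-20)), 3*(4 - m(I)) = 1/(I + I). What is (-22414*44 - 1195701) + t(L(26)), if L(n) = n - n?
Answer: -1049501957/481 ≈ -2.1819e+6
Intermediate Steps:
L(n) = 0
m(I) = 4 - 1/(6*I) (m(I) = 4 - 1/(3*(I + I)) = 4 - 1/(2*I)/3 = 4 - 1/(6*I))
t(o) = 1/(481/120 + o) (t(o) = 1/(o + (4 - ⅙/(-20))) = 1/(o + (4 - ⅙*(-1/20))) = 1/(o + (4 + 1/120)) = 1/(o + 481/120) = 1/(481/120 + o))
(-22414*44 - 1195701) + t(L(26)) = (-22414*44 - 1195701) + 120/(481 + 120*0) = (-986216 - 1195701) + 120/(481 + 0) = -2181917 + 120/481 = -1049501957/481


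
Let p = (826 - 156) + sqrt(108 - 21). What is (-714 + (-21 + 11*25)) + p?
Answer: 210 + sqrt(87) ≈ 219.33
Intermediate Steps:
p = 670 + sqrt(87) ≈ 679.33
(-714 + (-21 + 11*25)) + p = (-714 + (-21 + 11*25)) + (670 + sqrt(87)) = (-714 + (-21 + 275)) + (670 + sqrt(87)) = (-714 + 254) + (670 + sqrt(87)) = -460 + (670 + sqrt(87)) = 210 + sqrt(87)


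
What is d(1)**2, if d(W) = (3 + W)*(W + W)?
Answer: 64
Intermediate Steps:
d(W) = 2*W*(3 + W) (d(W) = (3 + W)*(2*W) = 2*W*(3 + W))
d(1)**2 = (2*1*(3 + 1))**2 = (2*1*4)**2 = 8**2 = 64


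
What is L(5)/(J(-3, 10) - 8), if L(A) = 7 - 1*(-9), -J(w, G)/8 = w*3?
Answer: ¼ ≈ 0.25000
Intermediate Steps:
J(w, G) = -24*w (J(w, G) = -8*w*3 = -24*w)
L(A) = 16 (L(A) = 7 + 9 = 16)
L(5)/(J(-3, 10) - 8) = 16/(-24*(-3) - 8) = 16/(72 - 8) = 16/64 = (1/64)*16 = ¼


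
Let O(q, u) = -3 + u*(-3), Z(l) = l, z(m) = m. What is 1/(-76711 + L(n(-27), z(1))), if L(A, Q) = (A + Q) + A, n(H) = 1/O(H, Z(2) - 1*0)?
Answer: -9/690392 ≈ -1.3036e-5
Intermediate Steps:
O(q, u) = -3 - 3*u
n(H) = -⅑ (n(H) = 1/(-3 - 3*(2 - 1*0)) = 1/(-3 - 3*(2 + 0)) = 1/(-3 - 3*2) = 1/(-3 - 6) = 1/(-9) = -⅑)
L(A, Q) = Q + 2*A
1/(-76711 + L(n(-27), z(1))) = 1/(-76711 + (1 + 2*(-⅑))) = 1/(-76711 + (1 - 2/9)) = 1/(-76711 + 7/9) = 1/(-690392/9) = -9/690392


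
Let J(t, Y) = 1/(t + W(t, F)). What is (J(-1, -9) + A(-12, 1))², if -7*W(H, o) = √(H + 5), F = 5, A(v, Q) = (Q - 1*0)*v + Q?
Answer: 11236/81 ≈ 138.72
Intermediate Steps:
A(v, Q) = Q + Q*v (A(v, Q) = (Q + 0)*v + Q = Q*v + Q = Q + Q*v)
W(H, o) = -√(5 + H)/7 (W(H, o) = -√(H + 5)/7 = -√(5 + H)/7)
J(t, Y) = 1/(t - √(5 + t)/7)
(J(-1, -9) + A(-12, 1))² = (7/(-√(5 - 1) + 7*(-1)) + 1*(1 - 12))² = (7/(-√4 - 7) + 1*(-11))² = (7/(-1*2 - 7) - 11)² = (7/(-2 - 7) - 11)² = (7/(-9) - 11)² = (7*(-⅑) - 11)² = (-7/9 - 11)² = (-106/9)² = 11236/81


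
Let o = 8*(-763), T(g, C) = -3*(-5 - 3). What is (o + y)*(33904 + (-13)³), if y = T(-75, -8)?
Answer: -192778560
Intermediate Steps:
T(g, C) = 24 (T(g, C) = -3*(-8) = 24)
o = -6104
y = 24
(o + y)*(33904 + (-13)³) = (-6104 + 24)*(33904 + (-13)³) = -6080*(33904 - 2197) = -6080*31707 = -192778560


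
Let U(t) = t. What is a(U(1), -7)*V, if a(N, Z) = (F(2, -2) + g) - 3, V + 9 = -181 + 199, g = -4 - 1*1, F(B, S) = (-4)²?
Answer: 72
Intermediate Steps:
F(B, S) = 16
g = -5 (g = -4 - 1 = -5)
V = 9 (V = -9 + (-181 + 199) = -9 + 18 = 9)
a(N, Z) = 8 (a(N, Z) = (16 - 5) - 3 = 11 - 3 = 8)
a(U(1), -7)*V = 8*9 = 72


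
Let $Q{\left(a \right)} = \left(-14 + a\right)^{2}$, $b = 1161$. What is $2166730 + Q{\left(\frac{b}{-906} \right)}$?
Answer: $\frac{197635741145}{91204} \approx 2.167 \cdot 10^{6}$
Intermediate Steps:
$2166730 + Q{\left(\frac{b}{-906} \right)} = 2166730 + \left(-14 + \frac{1161}{-906}\right)^{2} = 2166730 + \left(-14 + 1161 \left(- \frac{1}{906}\right)\right)^{2} = 2166730 + \left(-14 - \frac{387}{302}\right)^{2} = 2166730 + \left(- \frac{4615}{302}\right)^{2} = 2166730 + \frac{21298225}{91204} = \frac{197635741145}{91204}$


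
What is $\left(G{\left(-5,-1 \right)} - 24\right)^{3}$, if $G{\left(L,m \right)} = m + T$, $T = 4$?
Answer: $-9261$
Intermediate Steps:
$G{\left(L,m \right)} = 4 + m$ ($G{\left(L,m \right)} = m + 4 = 4 + m$)
$\left(G{\left(-5,-1 \right)} - 24\right)^{3} = \left(\left(4 - 1\right) - 24\right)^{3} = \left(3 - 24\right)^{3} = \left(-21\right)^{3} = -9261$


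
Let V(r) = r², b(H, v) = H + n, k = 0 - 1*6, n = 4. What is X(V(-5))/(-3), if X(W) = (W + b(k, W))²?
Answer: -529/3 ≈ -176.33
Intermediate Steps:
k = -6 (k = 0 - 6 = -6)
b(H, v) = 4 + H (b(H, v) = H + 4 = 4 + H)
X(W) = (-2 + W)² (X(W) = (W + (4 - 6))² = (W - 2)² = (-2 + W)²)
X(V(-5))/(-3) = (-2 + (-5)²)²/(-3) = -(-2 + 25)²/3 = -⅓*23² = -⅓*529 = -529/3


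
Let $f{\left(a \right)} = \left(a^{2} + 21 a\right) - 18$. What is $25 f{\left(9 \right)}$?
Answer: $6300$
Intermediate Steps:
$f{\left(a \right)} = -18 + a^{2} + 21 a$
$25 f{\left(9 \right)} = 25 \left(-18 + 9^{2} + 21 \cdot 9\right) = 25 \left(-18 + 81 + 189\right) = 25 \cdot 252 = 6300$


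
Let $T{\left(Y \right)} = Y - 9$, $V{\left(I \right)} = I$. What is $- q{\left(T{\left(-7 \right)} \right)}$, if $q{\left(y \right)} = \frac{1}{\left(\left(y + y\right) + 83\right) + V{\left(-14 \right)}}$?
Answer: $- \frac{1}{37} \approx -0.027027$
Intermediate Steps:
$T{\left(Y \right)} = -9 + Y$
$q{\left(y \right)} = \frac{1}{69 + 2 y}$ ($q{\left(y \right)} = \frac{1}{\left(\left(y + y\right) + 83\right) - 14} = \frac{1}{\left(2 y + 83\right) - 14} = \frac{1}{\left(83 + 2 y\right) - 14} = \frac{1}{69 + 2 y}$)
$- q{\left(T{\left(-7 \right)} \right)} = - \frac{1}{69 + 2 \left(-9 - 7\right)} = - \frac{1}{69 + 2 \left(-16\right)} = - \frac{1}{69 - 32} = - \frac{1}{37}$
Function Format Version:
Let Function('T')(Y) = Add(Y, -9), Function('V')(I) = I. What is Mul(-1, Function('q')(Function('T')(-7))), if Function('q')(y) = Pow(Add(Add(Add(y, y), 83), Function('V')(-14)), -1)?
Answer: Rational(-1, 37) ≈ -0.027027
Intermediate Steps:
Function('T')(Y) = Add(-9, Y)
Function('q')(y) = Pow(Add(69, Mul(2, y)), -1) (Function('q')(y) = Pow(Add(Add(Add(y, y), 83), -14), -1) = Pow(Add(Add(Mul(2, y), 83), -14), -1) = Pow(Add(Add(83, Mul(2, y)), -14), -1) = Pow(Add(69, Mul(2, y)), -1))
Mul(-1, Function('q')(Function('T')(-7))) = Mul(-1, Pow(Add(69, Mul(2, Add(-9, -7))), -1)) = Mul(-1, Pow(Add(69, Mul(2, -16)), -1)) = Mul(-1, Pow(Add(69, -32), -1)) = Mul(-1, Pow(37, -1)) = Mul(-1, Rational(1, 37)) = Rational(-1, 37)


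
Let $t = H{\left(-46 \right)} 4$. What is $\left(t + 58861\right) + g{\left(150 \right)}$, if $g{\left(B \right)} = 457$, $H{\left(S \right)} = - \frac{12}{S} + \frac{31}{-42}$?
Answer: $\frac{28649672}{483} \approx 59316.0$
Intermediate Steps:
$H{\left(S \right)} = - \frac{31}{42} - \frac{12}{S}$ ($H{\left(S \right)} = - \frac{12}{S} + 31 \left(- \frac{1}{42}\right) = - \frac{12}{S} - \frac{31}{42} = - \frac{31}{42} - \frac{12}{S}$)
$t = - \frac{922}{483}$ ($t = \left(- \frac{31}{42} - \frac{12}{-46}\right) 4 = \left(- \frac{31}{42} - - \frac{6}{23}\right) 4 = \left(- \frac{31}{42} + \frac{6}{23}\right) 4 = \left(- \frac{461}{966}\right) 4 = - \frac{922}{483} \approx -1.9089$)
$\left(t + 58861\right) + g{\left(150 \right)} = \left(- \frac{922}{483} + 58861\right) + 457 = \frac{28428941}{483} + 457 = \frac{28649672}{483}$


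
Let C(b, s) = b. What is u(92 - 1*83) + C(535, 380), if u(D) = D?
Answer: 544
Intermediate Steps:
u(92 - 1*83) + C(535, 380) = (92 - 1*83) + 535 = (92 - 83) + 535 = 9 + 535 = 544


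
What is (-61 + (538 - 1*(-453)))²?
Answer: 864900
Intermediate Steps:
(-61 + (538 - 1*(-453)))² = (-61 + (538 + 453))² = (-61 + 991)² = 930² = 864900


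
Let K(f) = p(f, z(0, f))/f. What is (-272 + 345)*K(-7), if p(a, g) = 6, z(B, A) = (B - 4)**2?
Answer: -438/7 ≈ -62.571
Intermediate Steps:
z(B, A) = (-4 + B)**2
K(f) = 6/f
(-272 + 345)*K(-7) = (-272 + 345)*(6/(-7)) = 73*(6*(-1/7)) = 73*(-6/7) = -438/7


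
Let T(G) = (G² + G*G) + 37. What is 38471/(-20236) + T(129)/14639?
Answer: 111066315/296234804 ≈ 0.37493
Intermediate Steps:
T(G) = 37 + 2*G² (T(G) = (G² + G²) + 37 = 2*G² + 37 = 37 + 2*G²)
38471/(-20236) + T(129)/14639 = 38471/(-20236) + (37 + 2*129²)/14639 = 38471*(-1/20236) + (37 + 2*16641)*(1/14639) = -38471/20236 + (37 + 33282)*(1/14639) = -38471/20236 + 33319*(1/14639) = -38471/20236 + 33319/14639 = 111066315/296234804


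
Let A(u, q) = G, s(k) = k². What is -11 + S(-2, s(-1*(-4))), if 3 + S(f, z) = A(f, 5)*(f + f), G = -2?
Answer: -6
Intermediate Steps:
A(u, q) = -2
S(f, z) = -3 - 4*f (S(f, z) = -3 - 2*(f + f) = -3 - 4*f)
-11 + S(-2, s(-1*(-4))) = -11 + (-3 - 4*(-2)) = -11 + (-3 + 8) = -11 + 5 = -6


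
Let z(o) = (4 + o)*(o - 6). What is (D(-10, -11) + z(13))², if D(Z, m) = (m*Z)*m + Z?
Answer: 1212201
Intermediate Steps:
D(Z, m) = Z + Z*m² (D(Z, m) = (Z*m)*m + Z = Z*m² + Z = Z + Z*m²)
z(o) = (-6 + o)*(4 + o) (z(o) = (4 + o)*(-6 + o) = (-6 + o)*(4 + o))
(D(-10, -11) + z(13))² = (-10*(1 + (-11)²) + (-24 + 13² - 2*13))² = (-10*(1 + 121) + (-24 + 169 - 26))² = (-10*122 + 119)² = (-1220 + 119)² = (-1101)² = 1212201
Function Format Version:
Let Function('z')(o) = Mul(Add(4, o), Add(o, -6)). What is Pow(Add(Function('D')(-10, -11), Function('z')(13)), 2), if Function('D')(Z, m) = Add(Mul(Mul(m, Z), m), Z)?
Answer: 1212201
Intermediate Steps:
Function('D')(Z, m) = Add(Z, Mul(Z, Pow(m, 2))) (Function('D')(Z, m) = Add(Mul(Mul(Z, m), m), Z) = Add(Mul(Z, Pow(m, 2)), Z) = Add(Z, Mul(Z, Pow(m, 2))))
Function('z')(o) = Mul(Add(-6, o), Add(4, o)) (Function('z')(o) = Mul(Add(4, o), Add(-6, o)) = Mul(Add(-6, o), Add(4, o)))
Pow(Add(Function('D')(-10, -11), Function('z')(13)), 2) = Pow(Add(Mul(-10, Add(1, Pow(-11, 2))), Add(-24, Pow(13, 2), Mul(-2, 13))), 2) = Pow(Add(Mul(-10, Add(1, 121)), Add(-24, 169, -26)), 2) = Pow(Add(Mul(-10, 122), 119), 2) = Pow(Add(-1220, 119), 2) = Pow(-1101, 2) = 1212201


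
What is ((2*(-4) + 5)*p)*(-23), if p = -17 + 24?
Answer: 483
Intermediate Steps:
p = 7
((2*(-4) + 5)*p)*(-23) = ((2*(-4) + 5)*7)*(-23) = ((-8 + 5)*7)*(-23) = -3*7*(-23) = -21*(-23) = 483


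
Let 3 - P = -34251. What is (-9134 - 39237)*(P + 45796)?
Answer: -3872098550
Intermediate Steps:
P = 34254 (P = 3 - 1*(-34251) = 3 + 34251 = 34254)
(-9134 - 39237)*(P + 45796) = (-9134 - 39237)*(34254 + 45796) = -48371*80050 = -3872098550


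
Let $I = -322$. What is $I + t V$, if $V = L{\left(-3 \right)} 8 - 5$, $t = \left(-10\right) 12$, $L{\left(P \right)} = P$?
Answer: $3158$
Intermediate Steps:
$t = -120$
$V = -29$ ($V = \left(-3\right) 8 - 5 = -24 - 5 = -29$)
$I + t V = -322 - -3480 = -322 + 3480 = 3158$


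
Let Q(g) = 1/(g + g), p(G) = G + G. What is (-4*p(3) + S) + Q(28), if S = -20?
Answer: -2463/56 ≈ -43.982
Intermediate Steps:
p(G) = 2*G
Q(g) = 1/(2*g)
(-4*p(3) + S) + Q(28) = (-8*3 - 20) + (1/2)/28 = (-4*6 - 20) + (1/2)*(1/28) = (-24 - 20) + 1/56 = -44 + 1/56 = -2463/56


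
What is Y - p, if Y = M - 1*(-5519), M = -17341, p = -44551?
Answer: 32729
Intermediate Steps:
Y = -11822 (Y = -17341 - 1*(-5519) = -17341 + 5519 = -11822)
Y - p = -11822 - 1*(-44551) = -11822 + 44551 = 32729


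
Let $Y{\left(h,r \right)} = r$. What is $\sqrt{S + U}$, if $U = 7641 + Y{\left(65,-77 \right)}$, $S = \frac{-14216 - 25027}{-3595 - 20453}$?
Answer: $\frac{\sqrt{30383698605}}{2004} \approx 86.981$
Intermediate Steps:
$S = \frac{13081}{8016}$ ($S = - \frac{39243}{-24048} = \left(-39243\right) \left(- \frac{1}{24048}\right) = \frac{13081}{8016} \approx 1.6319$)
$U = 7564$ ($U = 7641 - 77 = 7564$)
$\sqrt{S + U} = \sqrt{\frac{13081}{8016} + 7564} = \sqrt{\frac{60646105}{8016}} = \frac{\sqrt{30383698605}}{2004}$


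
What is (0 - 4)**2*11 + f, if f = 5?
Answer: 181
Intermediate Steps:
(0 - 4)**2*11 + f = (0 - 4)**2*11 + 5 = (-4)**2*11 + 5 = 16*11 + 5 = 176 + 5 = 181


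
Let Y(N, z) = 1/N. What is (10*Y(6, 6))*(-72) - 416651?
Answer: -416771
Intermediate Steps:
(10*Y(6, 6))*(-72) - 416651 = (10/6)*(-72) - 416651 = (10*(1/6))*(-72) - 416651 = (5/3)*(-72) - 416651 = -120 - 416651 = -416771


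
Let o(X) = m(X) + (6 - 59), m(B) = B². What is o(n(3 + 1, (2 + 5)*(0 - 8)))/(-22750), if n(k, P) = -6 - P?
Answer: -2447/22750 ≈ -0.10756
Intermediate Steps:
o(X) = -53 + X² (o(X) = X² + (6 - 59) = X² - 53 = -53 + X²)
o(n(3 + 1, (2 + 5)*(0 - 8)))/(-22750) = (-53 + (-6 - (2 + 5)*(0 - 8))²)/(-22750) = (-53 + (-6 - 7*(-8))²)*(-1/22750) = (-53 + (-6 - 1*(-56))²)*(-1/22750) = (-53 + (-6 + 56)²)*(-1/22750) = (-53 + 50²)*(-1/22750) = (-53 + 2500)*(-1/22750) = 2447*(-1/22750) = -2447/22750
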